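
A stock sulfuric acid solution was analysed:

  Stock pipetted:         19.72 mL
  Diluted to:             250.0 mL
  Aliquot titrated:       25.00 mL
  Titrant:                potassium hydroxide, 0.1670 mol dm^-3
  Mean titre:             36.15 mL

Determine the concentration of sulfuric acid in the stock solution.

H2SO4 + 2 KOH → K2SO4 + 2 H2O
n(KOH) = 0.03615 × 0.1670 = 6.037 × 10^-3 mol
From the 1:2 ratio, n(H2SO4) in the aliquot = 1/2 × 6.037 × 10^-3 = 3.019 × 10^-3 mol
[H2SO4]_dilute = 3.019 × 10^-3 / 0.02500 = 0.1207 mol/L
Dilution factor = 250.0 / 19.72 = 12.68
[H2SO4]_stock = 0.1207 × 12.68 = 1.531 mol/L

1.531 mol/L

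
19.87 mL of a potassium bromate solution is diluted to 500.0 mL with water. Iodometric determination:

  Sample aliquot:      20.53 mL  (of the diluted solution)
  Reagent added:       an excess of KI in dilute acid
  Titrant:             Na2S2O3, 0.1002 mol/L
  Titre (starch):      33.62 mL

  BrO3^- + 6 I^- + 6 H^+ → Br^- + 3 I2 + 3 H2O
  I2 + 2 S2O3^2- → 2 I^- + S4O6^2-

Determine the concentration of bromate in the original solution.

0.6882 mol/L

n(S2O3^2-) = 0.03362 × 0.1002 = 3.369 × 10^-3 mol
n(I2) = n(S2O3^2-)/2 = 1.684 × 10^-3 mol
From the 1:3 ratio, n(BrO3^-) in the aliquot = 1/3 × 1.684 × 10^-3 = 5.615 × 10^-4 mol
[BrO3^-]_dilute = 5.615 × 10^-4 / 0.02053 = 0.02735 mol/L
[BrO3^-]_original = 0.02735 × 500.0/19.87 = 0.6882 mol/L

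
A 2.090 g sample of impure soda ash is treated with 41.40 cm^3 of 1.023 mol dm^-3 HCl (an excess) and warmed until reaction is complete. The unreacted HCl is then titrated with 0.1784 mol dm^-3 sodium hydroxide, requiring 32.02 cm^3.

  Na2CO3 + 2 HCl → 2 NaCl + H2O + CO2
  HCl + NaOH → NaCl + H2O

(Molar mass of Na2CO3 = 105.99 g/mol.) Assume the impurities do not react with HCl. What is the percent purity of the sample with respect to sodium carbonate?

n(HCl) added = 0.04140 × 1.023 = 0.04235 mol
n(NaOH) used in back-titration = 0.03202 × 0.1784 = 5.712 × 10^-3 mol
n(HCl) left over = 5.712 × 10^-3 mol (1:1 ratio)
n(HCl) consumed by analyte = 0.04235 − 5.712 × 10^-3 = 0.03664 mol
From the 1:2 ratio, n(Na2CO3) = 1/2 × 0.03664 = 0.01832 mol
mass of Na2CO3 = 0.01832 × 105.99 = 1.942 g
% Na2CO3 = 1.942 / 2.090 × 100 = 92.91 %

92.91 %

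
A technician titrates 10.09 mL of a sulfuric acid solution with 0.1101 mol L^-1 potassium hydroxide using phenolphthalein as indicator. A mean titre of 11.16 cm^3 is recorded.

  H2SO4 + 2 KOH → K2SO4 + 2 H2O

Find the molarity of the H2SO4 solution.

n(KOH) = 0.01116 L × 0.1101 mol/L = 1.229 × 10^-3 mol
From the 1:2 mole ratio, n(H2SO4) = 1/2 × 1.229 × 10^-3 = 6.144 × 10^-4 mol
[H2SO4] = 6.144 × 10^-4 mol / 0.01009 L = 0.06089 mol/L

0.06089 mol/L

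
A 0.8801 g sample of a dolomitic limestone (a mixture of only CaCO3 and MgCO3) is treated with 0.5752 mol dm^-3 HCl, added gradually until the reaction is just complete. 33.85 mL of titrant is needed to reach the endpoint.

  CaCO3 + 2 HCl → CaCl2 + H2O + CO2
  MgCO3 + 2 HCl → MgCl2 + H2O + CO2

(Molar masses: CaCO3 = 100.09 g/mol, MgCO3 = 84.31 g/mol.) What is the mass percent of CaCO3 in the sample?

42.75 %

n(HCl) = 0.03385 × 0.5752 = 0.01947 mol
Let x = n(CaCO3), y = n(MgCO3).
Titrant: 2x + 2y = 0.01947;  mass: 100.09x + 84.31y = 0.8801
Solving, x = 3.759 × 10^-3 mol, y = 5.976 × 10^-3 mol
mass of CaCO3 = 3.759 × 10^-3 × 100.09 = 0.3763 g
% CaCO3 = 0.3763 / 0.8801 × 100 = 42.75 %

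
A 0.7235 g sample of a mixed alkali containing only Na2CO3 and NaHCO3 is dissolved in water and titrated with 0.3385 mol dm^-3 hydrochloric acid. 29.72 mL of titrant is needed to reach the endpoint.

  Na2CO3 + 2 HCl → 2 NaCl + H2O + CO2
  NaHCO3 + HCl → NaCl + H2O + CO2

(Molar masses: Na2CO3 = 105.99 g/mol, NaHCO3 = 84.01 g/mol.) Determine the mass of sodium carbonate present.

0.2079 g

n(HCl) = 0.02972 × 0.3385 = 0.01006 mol
Let x = n(Na2CO3), y = n(NaHCO3).
Titrant: 2x + 1y = 0.01006;  mass: 105.99x + 84.01y = 0.7235
Solving, x = 1.961 × 10^-3 mol, y = 6.138 × 10^-3 mol
mass of Na2CO3 = 1.961 × 10^-3 × 105.99 = 0.2079 g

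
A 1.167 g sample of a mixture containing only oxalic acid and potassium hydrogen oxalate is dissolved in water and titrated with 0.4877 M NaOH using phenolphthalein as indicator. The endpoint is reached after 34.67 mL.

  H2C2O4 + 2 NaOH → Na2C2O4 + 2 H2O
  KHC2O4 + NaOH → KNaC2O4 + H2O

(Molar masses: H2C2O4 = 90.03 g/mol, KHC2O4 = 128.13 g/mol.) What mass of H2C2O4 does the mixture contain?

n(NaOH) = 0.03467 × 0.4877 = 0.01691 mol
Let x = n(H2C2O4), y = n(KHC2O4).
Titrant: 2x + 1y = 0.01691;  mass: 90.03x + 128.13y = 1.167
Solving, x = 6.013 × 10^-3 mol, y = 4.883 × 10^-3 mol
mass of H2C2O4 = 6.013 × 10^-3 × 90.03 = 0.5413 g

0.5413 g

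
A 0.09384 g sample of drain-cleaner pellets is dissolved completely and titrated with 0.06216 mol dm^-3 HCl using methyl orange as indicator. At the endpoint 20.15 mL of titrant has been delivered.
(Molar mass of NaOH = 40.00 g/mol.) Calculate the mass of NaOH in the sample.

0.05010 g

NaOH + HCl → NaCl + H2O
n(HCl) = 0.02015 L × 0.06216 mol/L = 1.253 × 10^-3 mol
n(NaOH) = 1.253 × 10^-3 mol (1:1 ratio)
mass of NaOH = 1.253 × 10^-3 × 40.00 g/mol = 0.05010 g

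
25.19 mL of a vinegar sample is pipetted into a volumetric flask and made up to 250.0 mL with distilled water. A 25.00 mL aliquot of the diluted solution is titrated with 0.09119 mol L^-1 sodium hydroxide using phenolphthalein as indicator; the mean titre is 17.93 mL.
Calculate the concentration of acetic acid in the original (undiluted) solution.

0.6491 mol/L

CH3COOH + NaOH → CH3COONa + H2O
n(NaOH) = 0.01793 × 0.09119 = 1.635 × 10^-3 mol
n(CH3COOH) in the aliquot = 1.635 × 10^-3 mol (1:1 ratio)
[CH3COOH]_dilute = 1.635 × 10^-3 / 0.02500 = 0.06540 mol/L
Dilution factor = 250.0 / 25.19 = 9.925
[CH3COOH]_stock = 0.06540 × 9.925 = 0.6491 mol/L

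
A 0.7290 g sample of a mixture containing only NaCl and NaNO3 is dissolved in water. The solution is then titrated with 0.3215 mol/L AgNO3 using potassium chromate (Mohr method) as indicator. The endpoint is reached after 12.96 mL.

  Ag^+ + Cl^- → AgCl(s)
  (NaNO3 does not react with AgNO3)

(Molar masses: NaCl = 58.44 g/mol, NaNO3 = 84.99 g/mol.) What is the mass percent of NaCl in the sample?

n(AgNO3) = 0.01296 × 0.3215 = 4.167 × 10^-3 mol
Let x = n(NaCl), y = n(NaNO3).
Titrant: 1x = 4.167 × 10^-3;  mass: 58.44x + 84.99y = 0.7290
Solving, x = 4.167 × 10^-3 mol, y = 5.712 × 10^-3 mol
mass of NaCl = 4.167 × 10^-3 × 58.44 = 0.2435 g
% NaCl = 0.2435 / 0.7290 × 100 = 33.40 %

33.40 %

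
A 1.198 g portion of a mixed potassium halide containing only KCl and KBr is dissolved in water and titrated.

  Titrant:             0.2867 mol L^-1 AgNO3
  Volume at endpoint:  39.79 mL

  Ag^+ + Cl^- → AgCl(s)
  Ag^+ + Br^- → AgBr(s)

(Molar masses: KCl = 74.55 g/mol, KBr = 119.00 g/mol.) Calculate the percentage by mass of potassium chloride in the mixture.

n(AgNO3) = 0.03979 × 0.2867 = 0.01141 mol
Let x = n(KCl), y = n(KBr).
Titrant: 1x + 1y = 0.01141;  mass: 74.55x + 119.00y = 1.198
Solving, x = 3.589 × 10^-3 mol, y = 7.819 × 10^-3 mol
mass of KCl = 3.589 × 10^-3 × 74.55 = 0.2676 g
% KCl = 0.2676 / 1.198 × 100 = 22.33 %

22.33 %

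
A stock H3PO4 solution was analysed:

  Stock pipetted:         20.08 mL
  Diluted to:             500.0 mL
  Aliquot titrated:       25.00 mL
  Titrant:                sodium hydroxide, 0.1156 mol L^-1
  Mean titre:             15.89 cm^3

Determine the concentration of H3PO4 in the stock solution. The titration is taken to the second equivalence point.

H3PO4 + 2 NaOH → Na2HPO4 + 2 H2O
n(NaOH) = 0.01589 × 0.1156 = 1.837 × 10^-3 mol
From the 1:2 ratio, n(H3PO4) in the aliquot = 1/2 × 1.837 × 10^-3 = 9.184 × 10^-4 mol
[H3PO4]_dilute = 9.184 × 10^-4 / 0.02500 = 0.03674 mol/L
Dilution factor = 500.0 / 20.08 = 24.90
[H3PO4]_stock = 0.03674 × 24.90 = 0.9148 mol/L

0.9148 mol/L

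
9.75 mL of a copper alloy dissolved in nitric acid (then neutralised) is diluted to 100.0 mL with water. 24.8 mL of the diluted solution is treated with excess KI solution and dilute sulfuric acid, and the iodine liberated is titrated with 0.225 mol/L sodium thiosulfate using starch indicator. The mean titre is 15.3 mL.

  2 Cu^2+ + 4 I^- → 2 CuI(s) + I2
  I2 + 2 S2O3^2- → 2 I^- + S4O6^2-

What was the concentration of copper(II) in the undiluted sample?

n(S2O3^2-) = 0.0153 × 0.225 = 3.44 × 10^-3 mol
n(I2) = n(S2O3^2-)/2 = 1.72 × 10^-3 mol
From the 2:1 ratio, n(Cu2+) in the aliquot = 2/1 × 1.72 × 10^-3 = 3.44 × 10^-3 mol
[Cu2+]_dilute = 3.44 × 10^-3 / 0.0248 = 0.139 mol/L
[Cu2+]_original = 0.139 × 100.0/9.75 = 1.42 mol/L

1.42 mol/L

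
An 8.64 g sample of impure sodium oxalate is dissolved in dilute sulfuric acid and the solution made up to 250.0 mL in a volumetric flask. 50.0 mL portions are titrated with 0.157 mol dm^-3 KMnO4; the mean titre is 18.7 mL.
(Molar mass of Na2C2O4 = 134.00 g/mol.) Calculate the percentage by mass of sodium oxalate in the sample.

2 MnO4^- + 5 C2O4^2- + 16 H^+ → 2 Mn^2+ + 10 CO2 + 8 H2O
n(KMnO4) per titration = 0.0187 × 0.157 = 2.94 × 10^-3 mol
From the 5:2 ratio, n(Na2C2O4) in each aliquot = 5/2 × 2.94 × 10^-3 = 7.34 × 10^-3 mol
n(Na2C2O4) in the whole flask = 7.34 × 10^-3 × 250.0/50.0 = 0.0367 mol
mass of Na2C2O4 = 0.0367 × 134.00 = 4.92 g
% Na2C2O4 = 4.92 / 8.64 × 100 = 56.9 %

56.9 %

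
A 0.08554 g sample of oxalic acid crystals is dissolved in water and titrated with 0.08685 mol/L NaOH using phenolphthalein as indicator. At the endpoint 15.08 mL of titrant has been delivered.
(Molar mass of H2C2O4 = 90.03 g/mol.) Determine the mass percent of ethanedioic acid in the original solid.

H2C2O4 + 2 NaOH → Na2C2O4 + 2 H2O
n(NaOH) = 0.01508 L × 0.08685 mol/L = 1.310 × 10^-3 mol
From the 1:2 ratio, n(H2C2O4) = 1/2 × 1.310 × 10^-3 = 6.548 × 10^-4 mol
mass of H2C2O4 = 6.548 × 10^-4 × 90.03 g/mol = 0.05896 g
% H2C2O4 = 0.05896 / 0.08554 × 100 = 68.92 %

68.92 %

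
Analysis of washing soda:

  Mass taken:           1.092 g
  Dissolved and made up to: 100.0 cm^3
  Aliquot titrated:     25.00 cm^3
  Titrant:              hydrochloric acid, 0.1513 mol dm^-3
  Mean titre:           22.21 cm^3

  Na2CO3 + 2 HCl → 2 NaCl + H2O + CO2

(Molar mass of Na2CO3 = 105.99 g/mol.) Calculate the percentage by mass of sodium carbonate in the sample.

n(HCl) per titration = 0.02221 × 0.1513 = 3.360 × 10^-3 mol
From the 1:2 ratio, n(Na2CO3) in each aliquot = 1/2 × 3.360 × 10^-3 = 1.680 × 10^-3 mol
n(Na2CO3) in the whole flask = 1.680 × 10^-3 × 100.0/25.00 = 6.721 × 10^-3 mol
mass of Na2CO3 = 6.721 × 10^-3 × 105.99 = 0.7123 g
% Na2CO3 = 0.7123 / 1.092 × 100 = 65.23 %

65.23 %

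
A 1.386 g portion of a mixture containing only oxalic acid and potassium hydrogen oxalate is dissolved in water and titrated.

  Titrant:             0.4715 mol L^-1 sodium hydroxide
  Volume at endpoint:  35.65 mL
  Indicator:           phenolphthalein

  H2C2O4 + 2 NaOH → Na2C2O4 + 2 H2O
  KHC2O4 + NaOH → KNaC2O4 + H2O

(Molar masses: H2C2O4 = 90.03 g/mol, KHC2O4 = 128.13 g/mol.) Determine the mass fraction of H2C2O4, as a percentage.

30.00 %

n(NaOH) = 0.03565 × 0.4715 = 0.01681 mol
Let x = n(H2C2O4), y = n(KHC2O4).
Titrant: 2x + 1y = 0.01681;  mass: 90.03x + 128.13y = 1.386
Solving, x = 4.619 × 10^-3 mol, y = 7.572 × 10^-3 mol
mass of H2C2O4 = 4.619 × 10^-3 × 90.03 = 0.4158 g
% H2C2O4 = 0.4158 / 1.386 × 100 = 30.00 %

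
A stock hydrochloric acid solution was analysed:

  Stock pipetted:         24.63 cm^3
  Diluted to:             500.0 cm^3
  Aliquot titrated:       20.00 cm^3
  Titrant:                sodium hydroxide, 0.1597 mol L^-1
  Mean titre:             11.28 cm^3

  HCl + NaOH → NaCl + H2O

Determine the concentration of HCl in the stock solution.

n(NaOH) = 0.01128 × 0.1597 = 1.801 × 10^-3 mol
n(HCl) in the aliquot = 1.801 × 10^-3 mol (1:1 ratio)
[HCl]_dilute = 1.801 × 10^-3 / 0.02000 = 0.09007 mol/L
Dilution factor = 500.0 / 24.63 = 20.30
[HCl]_stock = 0.09007 × 20.30 = 1.828 mol/L

1.828 mol/L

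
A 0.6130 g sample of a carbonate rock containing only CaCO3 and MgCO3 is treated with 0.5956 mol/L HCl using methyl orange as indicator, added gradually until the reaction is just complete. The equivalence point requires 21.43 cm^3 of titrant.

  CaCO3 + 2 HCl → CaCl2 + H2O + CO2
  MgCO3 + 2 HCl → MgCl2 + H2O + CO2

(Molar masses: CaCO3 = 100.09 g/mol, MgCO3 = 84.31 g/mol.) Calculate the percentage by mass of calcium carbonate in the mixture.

n(HCl) = 0.02143 × 0.5956 = 0.01276 mol
Let x = n(CaCO3), y = n(MgCO3).
Titrant: 2x + 2y = 0.01276;  mass: 100.09x + 84.31y = 0.6130
Solving, x = 4.749 × 10^-3 mol, y = 1.632 × 10^-3 mol
mass of CaCO3 = 4.749 × 10^-3 × 100.09 = 0.4754 g
% CaCO3 = 0.4754 / 0.6130 × 100 = 77.55 %

77.55 %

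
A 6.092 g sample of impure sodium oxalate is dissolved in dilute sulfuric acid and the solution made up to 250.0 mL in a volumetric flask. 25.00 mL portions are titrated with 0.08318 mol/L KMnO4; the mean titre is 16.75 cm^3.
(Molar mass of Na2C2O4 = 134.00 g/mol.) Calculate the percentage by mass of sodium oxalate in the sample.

76.62 %

2 MnO4^- + 5 C2O4^2- + 16 H^+ → 2 Mn^2+ + 10 CO2 + 8 H2O
n(KMnO4) per titration = 0.01675 × 0.08318 = 1.393 × 10^-3 mol
From the 5:2 ratio, n(Na2C2O4) in each aliquot = 5/2 × 1.393 × 10^-3 = 3.483 × 10^-3 mol
n(Na2C2O4) in the whole flask = 3.483 × 10^-3 × 250.0/25.00 = 0.03483 mol
mass of Na2C2O4 = 0.03483 × 134.00 = 4.667 g
% Na2C2O4 = 4.667 / 6.092 × 100 = 76.62 %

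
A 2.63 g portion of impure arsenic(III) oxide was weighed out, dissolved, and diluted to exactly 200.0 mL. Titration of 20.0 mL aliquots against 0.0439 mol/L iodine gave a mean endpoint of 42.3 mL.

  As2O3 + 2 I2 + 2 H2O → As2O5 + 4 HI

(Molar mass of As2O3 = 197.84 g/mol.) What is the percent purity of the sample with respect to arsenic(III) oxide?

n(I2) per titration = 0.0423 × 0.0439 = 1.86 × 10^-3 mol
From the 1:2 ratio, n(As2O3) in each aliquot = 1/2 × 1.86 × 10^-3 = 9.28 × 10^-4 mol
n(As2O3) in the whole flask = 9.28 × 10^-4 × 200.0/20.0 = 9.28 × 10^-3 mol
mass of As2O3 = 9.28 × 10^-3 × 197.84 = 1.84 g
% As2O3 = 1.84 / 2.63 × 100 = 69.8 %

69.8 %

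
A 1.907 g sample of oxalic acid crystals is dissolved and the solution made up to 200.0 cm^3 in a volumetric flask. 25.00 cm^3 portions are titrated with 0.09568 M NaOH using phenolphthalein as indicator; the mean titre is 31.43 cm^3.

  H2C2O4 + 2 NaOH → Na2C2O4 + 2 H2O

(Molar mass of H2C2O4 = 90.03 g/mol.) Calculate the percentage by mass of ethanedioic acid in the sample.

56.79 %

n(NaOH) per titration = 0.03143 × 0.09568 = 3.007 × 10^-3 mol
From the 1:2 ratio, n(H2C2O4) in each aliquot = 1/2 × 3.007 × 10^-3 = 1.504 × 10^-3 mol
n(H2C2O4) in the whole flask = 1.504 × 10^-3 × 200.0/25.00 = 0.01203 mol
mass of H2C2O4 = 0.01203 × 90.03 = 1.083 g
% H2C2O4 = 1.083 / 1.907 × 100 = 56.79 %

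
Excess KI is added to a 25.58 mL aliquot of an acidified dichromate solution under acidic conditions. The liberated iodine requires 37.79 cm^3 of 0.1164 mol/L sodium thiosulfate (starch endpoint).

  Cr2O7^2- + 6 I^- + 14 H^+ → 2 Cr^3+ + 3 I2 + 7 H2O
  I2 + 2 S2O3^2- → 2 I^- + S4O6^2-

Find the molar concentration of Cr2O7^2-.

n(S2O3^2-) = 0.03779 × 0.1164 = 4.399 × 10^-3 mol
n(I2) = n(S2O3^2-)/2 = 2.199 × 10^-3 mol
From the 1:3 ratio, n(Cr2O7^2-) in the aliquot = 1/3 × 2.199 × 10^-3 = 7.331 × 10^-4 mol
[Cr2O7^2-] = 7.331 × 10^-4 / 0.02558 = 0.02866 mol/L

0.02866 mol/L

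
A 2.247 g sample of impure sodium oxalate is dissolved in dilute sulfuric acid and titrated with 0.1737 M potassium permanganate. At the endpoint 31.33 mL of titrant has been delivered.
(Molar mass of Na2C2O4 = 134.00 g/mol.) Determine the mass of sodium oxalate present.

1.823 g

2 MnO4^- + 5 C2O4^2- + 16 H^+ → 2 Mn^2+ + 10 CO2 + 8 H2O
n(KMnO4) = 0.03133 L × 0.1737 mol/L = 5.442 × 10^-3 mol
From the 5:2 ratio, n(Na2C2O4) = 5/2 × 5.442 × 10^-3 = 0.01361 mol
mass of Na2C2O4 = 0.01361 × 134.00 g/mol = 1.823 g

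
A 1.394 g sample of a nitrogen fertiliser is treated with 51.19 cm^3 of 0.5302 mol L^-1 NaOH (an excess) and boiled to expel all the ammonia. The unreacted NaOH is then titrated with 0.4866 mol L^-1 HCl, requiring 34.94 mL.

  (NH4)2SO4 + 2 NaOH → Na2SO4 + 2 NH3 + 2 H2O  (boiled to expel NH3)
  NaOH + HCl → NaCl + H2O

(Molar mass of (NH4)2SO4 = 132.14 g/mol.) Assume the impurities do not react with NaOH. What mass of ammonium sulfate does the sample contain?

n(NaOH) added = 0.05119 × 0.5302 = 0.02714 mol
n(HCl) used in back-titration = 0.03494 × 0.4866 = 0.01700 mol
n(NaOH) left over = 0.01700 mol (1:1 ratio)
n(NaOH) consumed by analyte = 0.02714 − 0.01700 = 0.01014 mol
From the 1:2 ratio, n((NH4)2SO4) = 1/2 × 0.01014 = 5.070 × 10^-3 mol
mass of (NH4)2SO4 = 5.070 × 10^-3 × 132.14 = 0.6699 g

0.6699 g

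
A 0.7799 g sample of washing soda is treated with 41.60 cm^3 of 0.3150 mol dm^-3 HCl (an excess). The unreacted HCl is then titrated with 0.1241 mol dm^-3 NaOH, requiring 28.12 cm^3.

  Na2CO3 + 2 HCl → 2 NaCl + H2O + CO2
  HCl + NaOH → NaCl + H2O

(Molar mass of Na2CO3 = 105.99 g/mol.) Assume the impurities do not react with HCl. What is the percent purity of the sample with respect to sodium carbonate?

n(HCl) added = 0.04160 × 0.3150 = 0.01310 mol
n(NaOH) used in back-titration = 0.02812 × 0.1241 = 3.490 × 10^-3 mol
n(HCl) left over = 3.490 × 10^-3 mol (1:1 ratio)
n(HCl) consumed by analyte = 0.01310 − 3.490 × 10^-3 = 9.614 × 10^-3 mol
From the 1:2 ratio, n(Na2CO3) = 1/2 × 9.614 × 10^-3 = 4.807 × 10^-3 mol
mass of Na2CO3 = 4.807 × 10^-3 × 105.99 = 0.5095 g
% Na2CO3 = 0.5095 / 0.7799 × 100 = 65.33 %

65.33 %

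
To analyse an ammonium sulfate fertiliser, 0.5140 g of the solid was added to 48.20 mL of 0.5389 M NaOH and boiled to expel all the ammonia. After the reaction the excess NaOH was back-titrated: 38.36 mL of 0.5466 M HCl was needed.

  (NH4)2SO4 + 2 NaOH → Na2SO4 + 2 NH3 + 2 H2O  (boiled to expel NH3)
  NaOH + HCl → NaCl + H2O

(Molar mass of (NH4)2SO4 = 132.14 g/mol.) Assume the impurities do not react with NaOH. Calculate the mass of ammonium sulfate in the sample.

0.3308 g

n(NaOH) added = 0.04820 × 0.5389 = 0.02597 mol
n(HCl) used in back-titration = 0.03836 × 0.5466 = 0.02097 mol
n(NaOH) left over = 0.02097 mol (1:1 ratio)
n(NaOH) consumed by analyte = 0.02597 − 0.02097 = 5.007 × 10^-3 mol
From the 1:2 ratio, n((NH4)2SO4) = 1/2 × 5.007 × 10^-3 = 2.504 × 10^-3 mol
mass of (NH4)2SO4 = 2.504 × 10^-3 × 132.14 = 0.3308 g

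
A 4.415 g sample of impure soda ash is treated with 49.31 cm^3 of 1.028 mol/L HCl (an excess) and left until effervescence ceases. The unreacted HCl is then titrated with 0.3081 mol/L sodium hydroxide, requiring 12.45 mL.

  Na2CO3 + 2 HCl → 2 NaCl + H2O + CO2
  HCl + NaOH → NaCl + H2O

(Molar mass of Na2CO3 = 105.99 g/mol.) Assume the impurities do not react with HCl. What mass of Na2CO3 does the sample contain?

2.483 g

n(HCl) added = 0.04931 × 1.028 = 0.05069 mol
n(NaOH) used in back-titration = 0.01245 × 0.3081 = 3.836 × 10^-3 mol
n(HCl) left over = 3.836 × 10^-3 mol (1:1 ratio)
n(HCl) consumed by analyte = 0.05069 − 3.836 × 10^-3 = 0.04685 mol
From the 1:2 ratio, n(Na2CO3) = 1/2 × 0.04685 = 0.02343 mol
mass of Na2CO3 = 0.02343 × 105.99 = 2.483 g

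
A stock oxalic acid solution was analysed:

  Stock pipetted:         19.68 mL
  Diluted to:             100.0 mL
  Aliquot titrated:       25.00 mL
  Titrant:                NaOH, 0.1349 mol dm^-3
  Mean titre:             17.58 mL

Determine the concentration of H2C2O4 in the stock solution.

H2C2O4 + 2 NaOH → Na2C2O4 + 2 H2O
n(NaOH) = 0.01758 × 0.1349 = 2.372 × 10^-3 mol
From the 1:2 ratio, n(H2C2O4) in the aliquot = 1/2 × 2.372 × 10^-3 = 1.186 × 10^-3 mol
[H2C2O4]_dilute = 1.186 × 10^-3 / 0.02500 = 0.04743 mol/L
Dilution factor = 100.0 / 19.68 = 5.081
[H2C2O4]_stock = 0.04743 × 5.081 = 0.2410 mol/L

0.2410 mol/L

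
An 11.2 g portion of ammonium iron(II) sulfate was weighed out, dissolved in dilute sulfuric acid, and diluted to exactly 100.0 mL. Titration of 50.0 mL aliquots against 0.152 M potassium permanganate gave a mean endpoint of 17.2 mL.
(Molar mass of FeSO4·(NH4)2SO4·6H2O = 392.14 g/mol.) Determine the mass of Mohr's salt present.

MnO4^- + 5 Fe^2+ + 8 H^+ → Mn^2+ + 5 Fe^3+ + 4 H2O
n(KMnO4) per titration = 0.0172 × 0.152 = 2.61 × 10^-3 mol
From the 5:1 ratio, n(FeSO4·(NH4)2SO4·6H2O) in each aliquot = 5/1 × 2.61 × 10^-3 = 0.0131 mol
n(FeSO4·(NH4)2SO4·6H2O) in the whole flask = 0.0131 × 100.0/50.0 = 0.0261 mol
mass of FeSO4·(NH4)2SO4·6H2O = 0.0261 × 392.14 = 10.3 g

10.3 g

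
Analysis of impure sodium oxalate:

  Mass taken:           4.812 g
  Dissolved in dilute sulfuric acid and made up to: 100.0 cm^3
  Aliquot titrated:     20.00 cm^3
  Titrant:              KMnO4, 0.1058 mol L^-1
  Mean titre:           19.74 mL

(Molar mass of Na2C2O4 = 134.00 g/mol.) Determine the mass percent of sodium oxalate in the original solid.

72.70 %

2 MnO4^- + 5 C2O4^2- + 16 H^+ → 2 Mn^2+ + 10 CO2 + 8 H2O
n(KMnO4) per titration = 0.01974 × 0.1058 = 2.088 × 10^-3 mol
From the 5:2 ratio, n(Na2C2O4) in each aliquot = 5/2 × 2.088 × 10^-3 = 5.221 × 10^-3 mol
n(Na2C2O4) in the whole flask = 5.221 × 10^-3 × 100.0/20.00 = 0.02611 mol
mass of Na2C2O4 = 0.02611 × 134.00 = 3.498 g
% Na2C2O4 = 3.498 / 4.812 × 100 = 72.70 %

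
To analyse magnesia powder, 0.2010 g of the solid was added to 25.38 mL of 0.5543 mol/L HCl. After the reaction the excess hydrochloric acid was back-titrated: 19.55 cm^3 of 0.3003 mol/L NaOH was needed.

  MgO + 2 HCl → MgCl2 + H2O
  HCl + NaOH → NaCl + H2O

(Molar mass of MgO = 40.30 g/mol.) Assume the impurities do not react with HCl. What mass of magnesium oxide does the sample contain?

0.1652 g

n(HCl) added = 0.02538 × 0.5543 = 0.01407 mol
n(NaOH) used in back-titration = 0.01955 × 0.3003 = 5.871 × 10^-3 mol
n(HCl) left over = 5.871 × 10^-3 mol (1:1 ratio)
n(HCl) consumed by analyte = 0.01407 − 5.871 × 10^-3 = 8.197 × 10^-3 mol
From the 1:2 ratio, n(MgO) = 1/2 × 8.197 × 10^-3 = 4.099 × 10^-3 mol
mass of MgO = 4.099 × 10^-3 × 40.30 = 0.1652 g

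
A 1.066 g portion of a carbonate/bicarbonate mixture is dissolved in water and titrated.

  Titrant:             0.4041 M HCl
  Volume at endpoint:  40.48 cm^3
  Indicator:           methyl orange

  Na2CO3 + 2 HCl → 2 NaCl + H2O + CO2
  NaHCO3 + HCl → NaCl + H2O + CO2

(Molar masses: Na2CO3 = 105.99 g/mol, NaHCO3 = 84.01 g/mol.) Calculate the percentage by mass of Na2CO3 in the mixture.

49.41 %

n(HCl) = 0.04048 × 0.4041 = 0.01636 mol
Let x = n(Na2CO3), y = n(NaHCO3).
Titrant: 2x + 1y = 0.01636;  mass: 105.99x + 84.01y = 1.066
Solving, x = 4.969 × 10^-3 mol, y = 6.420 × 10^-3 mol
mass of Na2CO3 = 4.969 × 10^-3 × 105.99 = 0.5267 g
% Na2CO3 = 0.5267 / 1.066 × 100 = 49.41 %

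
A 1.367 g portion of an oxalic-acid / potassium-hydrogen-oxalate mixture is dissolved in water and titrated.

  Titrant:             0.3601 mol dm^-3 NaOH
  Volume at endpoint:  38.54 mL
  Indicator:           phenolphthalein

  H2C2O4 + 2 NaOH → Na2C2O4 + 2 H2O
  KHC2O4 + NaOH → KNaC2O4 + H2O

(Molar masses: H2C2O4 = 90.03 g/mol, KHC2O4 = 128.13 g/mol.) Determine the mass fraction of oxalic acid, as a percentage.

n(NaOH) = 0.03854 × 0.3601 = 0.01388 mol
Let x = n(H2C2O4), y = n(KHC2O4).
Titrant: 2x + 1y = 0.01388;  mass: 90.03x + 128.13y = 1.367
Solving, x = 2.474 × 10^-3 mol, y = 8.931 × 10^-3 mol
mass of H2C2O4 = 2.474 × 10^-3 × 90.03 = 0.2227 g
% H2C2O4 = 0.2227 / 1.367 × 100 = 16.29 %

16.29 %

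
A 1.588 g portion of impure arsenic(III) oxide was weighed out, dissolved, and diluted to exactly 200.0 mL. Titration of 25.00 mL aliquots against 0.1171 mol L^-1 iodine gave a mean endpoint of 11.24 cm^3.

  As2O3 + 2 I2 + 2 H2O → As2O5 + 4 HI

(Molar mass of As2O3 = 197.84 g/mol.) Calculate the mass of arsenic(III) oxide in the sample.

n(I2) per titration = 0.01124 × 0.1171 = 1.316 × 10^-3 mol
From the 1:2 ratio, n(As2O3) in each aliquot = 1/2 × 1.316 × 10^-3 = 6.581 × 10^-4 mol
n(As2O3) in the whole flask = 6.581 × 10^-4 × 200.0/25.00 = 5.265 × 10^-3 mol
mass of As2O3 = 5.265 × 10^-3 × 197.84 = 1.042 g

1.042 g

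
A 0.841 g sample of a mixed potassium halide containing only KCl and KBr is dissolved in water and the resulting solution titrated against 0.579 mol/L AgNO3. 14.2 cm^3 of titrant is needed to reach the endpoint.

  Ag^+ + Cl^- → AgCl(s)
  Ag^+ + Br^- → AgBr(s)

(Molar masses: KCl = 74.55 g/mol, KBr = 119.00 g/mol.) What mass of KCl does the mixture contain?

n(AgNO3) = 0.0142 × 0.579 = 8.22 × 10^-3 mol
Let x = n(KCl), y = n(KBr).
Titrant: 1x + 1y = 8.22 × 10^-3;  mass: 74.55x + 119.00y = 0.841
Solving, x = 3.09 × 10^-3 mol, y = 5.13 × 10^-3 mol
mass of KCl = 3.09 × 10^-3 × 74.55 = 0.230 g

0.230 g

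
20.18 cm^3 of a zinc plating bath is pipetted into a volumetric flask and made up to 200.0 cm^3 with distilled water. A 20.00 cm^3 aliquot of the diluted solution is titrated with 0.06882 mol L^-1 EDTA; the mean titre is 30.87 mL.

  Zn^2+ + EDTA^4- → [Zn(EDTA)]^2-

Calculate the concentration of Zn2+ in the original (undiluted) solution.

n(EDTA) = 0.03087 × 0.06882 = 2.124 × 10^-3 mol
n(Zn2+) in the aliquot = 2.124 × 10^-3 mol (1:1 ratio)
[Zn2+]_dilute = 2.124 × 10^-3 / 0.02000 = 0.1062 mol/L
Dilution factor = 200.0 / 20.18 = 9.911
[Zn2+]_stock = 0.1062 × 9.911 = 1.053 mol/L

1.053 mol/L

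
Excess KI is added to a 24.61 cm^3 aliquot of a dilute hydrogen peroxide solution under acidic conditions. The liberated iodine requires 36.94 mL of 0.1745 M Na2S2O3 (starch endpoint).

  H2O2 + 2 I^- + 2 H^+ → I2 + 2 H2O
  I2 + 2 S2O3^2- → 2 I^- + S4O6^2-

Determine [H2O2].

n(S2O3^2-) = 0.03694 × 0.1745 = 6.446 × 10^-3 mol
n(I2) = n(S2O3^2-)/2 = 3.223 × 10^-3 mol
n(H2O2) in the aliquot = 3.223 × 10^-3 mol (1:1 ratio)
[H2O2] = 3.223 × 10^-3 / 0.02461 = 0.1310 mol/L

0.1310 M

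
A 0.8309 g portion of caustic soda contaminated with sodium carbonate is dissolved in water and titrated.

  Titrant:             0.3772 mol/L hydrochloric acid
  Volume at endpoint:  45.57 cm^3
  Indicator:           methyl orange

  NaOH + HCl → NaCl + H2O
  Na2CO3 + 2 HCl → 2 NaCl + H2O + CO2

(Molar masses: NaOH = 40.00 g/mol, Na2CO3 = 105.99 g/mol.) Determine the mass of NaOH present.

n(HCl) = 0.04557 × 0.3772 = 0.01719 mol
Let x = n(NaOH), y = n(Na2CO3).
Titrant: 1x + 2y = 0.01719;  mass: 40.00x + 105.99y = 0.8309
Solving, x = 6.159 × 10^-3 mol, y = 5.515 × 10^-3 mol
mass of NaOH = 6.159 × 10^-3 × 40.00 = 0.2463 g

0.2463 g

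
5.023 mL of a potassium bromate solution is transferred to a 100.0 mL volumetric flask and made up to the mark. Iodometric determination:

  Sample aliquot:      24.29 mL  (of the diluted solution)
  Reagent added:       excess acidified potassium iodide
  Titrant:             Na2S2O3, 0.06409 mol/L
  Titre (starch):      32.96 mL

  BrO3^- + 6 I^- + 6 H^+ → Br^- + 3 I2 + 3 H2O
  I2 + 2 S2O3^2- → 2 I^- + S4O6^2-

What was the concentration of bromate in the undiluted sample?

n(S2O3^2-) = 0.03296 × 0.06409 = 2.112 × 10^-3 mol
n(I2) = n(S2O3^2-)/2 = 1.056 × 10^-3 mol
From the 1:3 ratio, n(BrO3^-) in the aliquot = 1/3 × 1.056 × 10^-3 = 3.521 × 10^-4 mol
[BrO3^-]_dilute = 3.521 × 10^-4 / 0.02429 = 0.01449 mol/L
[BrO3^-]_original = 0.01449 × 100.0/5.023 = 0.2886 mol/L

0.2886 mol/L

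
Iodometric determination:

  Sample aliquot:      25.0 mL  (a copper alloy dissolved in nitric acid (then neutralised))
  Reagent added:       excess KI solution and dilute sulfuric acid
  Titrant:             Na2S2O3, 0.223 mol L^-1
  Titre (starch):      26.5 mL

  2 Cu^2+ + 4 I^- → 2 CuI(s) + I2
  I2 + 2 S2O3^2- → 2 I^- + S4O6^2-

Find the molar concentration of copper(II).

n(S2O3^2-) = 0.0265 × 0.223 = 5.91 × 10^-3 mol
n(I2) = n(S2O3^2-)/2 = 2.95 × 10^-3 mol
From the 2:1 ratio, n(Cu2+) in the aliquot = 2/1 × 2.95 × 10^-3 = 5.91 × 10^-3 mol
[Cu2+] = 5.91 × 10^-3 / 0.0250 = 0.236 mol/L

0.236 mol/L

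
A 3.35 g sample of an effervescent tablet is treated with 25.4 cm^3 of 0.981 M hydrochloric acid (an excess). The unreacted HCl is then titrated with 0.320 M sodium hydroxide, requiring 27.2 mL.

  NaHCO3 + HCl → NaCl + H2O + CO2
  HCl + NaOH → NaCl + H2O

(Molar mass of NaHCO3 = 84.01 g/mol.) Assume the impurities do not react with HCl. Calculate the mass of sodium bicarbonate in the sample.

1.36 g

n(HCl) added = 0.0254 × 0.981 = 0.0249 mol
n(NaOH) used in back-titration = 0.0272 × 0.320 = 8.70 × 10^-3 mol
n(HCl) left over = 8.70 × 10^-3 mol (1:1 ratio)
n(HCl) consumed by analyte = 0.0249 − 8.70 × 10^-3 = 0.0162 mol
n(NaHCO3) = 0.0162 mol (1:1 ratio)
mass of NaHCO3 = 0.0162 × 84.01 = 1.36 g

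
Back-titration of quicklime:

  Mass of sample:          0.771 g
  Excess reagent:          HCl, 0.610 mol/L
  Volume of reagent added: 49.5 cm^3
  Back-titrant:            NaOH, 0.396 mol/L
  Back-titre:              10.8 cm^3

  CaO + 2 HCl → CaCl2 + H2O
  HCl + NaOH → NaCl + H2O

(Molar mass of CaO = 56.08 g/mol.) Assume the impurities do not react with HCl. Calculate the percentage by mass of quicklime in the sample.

94.3 %

n(HCl) added = 0.0495 × 0.610 = 0.0302 mol
n(NaOH) used in back-titration = 0.0108 × 0.396 = 4.28 × 10^-3 mol
n(HCl) left over = 4.28 × 10^-3 mol (1:1 ratio)
n(HCl) consumed by analyte = 0.0302 − 4.28 × 10^-3 = 0.0259 mol
From the 1:2 ratio, n(CaO) = 1/2 × 0.0259 = 0.0130 mol
mass of CaO = 0.0130 × 56.08 = 0.727 g
% CaO = 0.727 / 0.771 × 100 = 94.3 %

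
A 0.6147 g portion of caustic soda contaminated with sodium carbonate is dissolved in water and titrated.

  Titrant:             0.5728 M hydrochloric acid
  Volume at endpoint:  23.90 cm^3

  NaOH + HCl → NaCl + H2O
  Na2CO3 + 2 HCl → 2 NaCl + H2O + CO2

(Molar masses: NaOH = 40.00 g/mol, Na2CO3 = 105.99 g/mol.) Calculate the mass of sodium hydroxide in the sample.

0.3410 g

n(HCl) = 0.02390 × 0.5728 = 0.01369 mol
Let x = n(NaOH), y = n(Na2CO3).
Titrant: 1x + 2y = 0.01369;  mass: 40.00x + 105.99y = 0.6147
Solving, x = 8.526 × 10^-3 mol, y = 2.582 × 10^-3 mol
mass of NaOH = 8.526 × 10^-3 × 40.00 = 0.3410 g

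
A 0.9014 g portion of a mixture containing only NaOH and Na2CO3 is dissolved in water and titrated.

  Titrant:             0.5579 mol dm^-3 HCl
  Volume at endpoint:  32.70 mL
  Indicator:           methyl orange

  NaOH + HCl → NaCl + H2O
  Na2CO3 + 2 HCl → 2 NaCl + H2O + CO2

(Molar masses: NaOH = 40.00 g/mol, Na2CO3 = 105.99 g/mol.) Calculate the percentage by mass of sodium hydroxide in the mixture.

22.33 %

n(HCl) = 0.03270 × 0.5579 = 0.01824 mol
Let x = n(NaOH), y = n(Na2CO3).
Titrant: 1x + 2y = 0.01824;  mass: 40.00x + 105.99y = 0.9014
Solving, x = 5.033 × 10^-3 mol, y = 6.605 × 10^-3 mol
mass of NaOH = 5.033 × 10^-3 × 40.00 = 0.2013 g
% NaOH = 0.2013 / 0.9014 × 100 = 22.33 %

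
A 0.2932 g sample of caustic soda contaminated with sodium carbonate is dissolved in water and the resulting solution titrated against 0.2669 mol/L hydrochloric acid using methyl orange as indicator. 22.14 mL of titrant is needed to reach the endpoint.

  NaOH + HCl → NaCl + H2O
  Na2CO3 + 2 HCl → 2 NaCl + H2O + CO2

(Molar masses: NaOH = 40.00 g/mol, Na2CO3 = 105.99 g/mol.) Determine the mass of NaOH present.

n(HCl) = 0.02214 × 0.2669 = 5.909 × 10^-3 mol
Let x = n(NaOH), y = n(Na2CO3).
Titrant: 1x + 2y = 5.909 × 10^-3;  mass: 40.00x + 105.99y = 0.2932
Solving, x = 1.536 × 10^-3 mol, y = 2.187 × 10^-3 mol
mass of NaOH = 1.536 × 10^-3 × 40.00 = 0.06143 g

0.06143 g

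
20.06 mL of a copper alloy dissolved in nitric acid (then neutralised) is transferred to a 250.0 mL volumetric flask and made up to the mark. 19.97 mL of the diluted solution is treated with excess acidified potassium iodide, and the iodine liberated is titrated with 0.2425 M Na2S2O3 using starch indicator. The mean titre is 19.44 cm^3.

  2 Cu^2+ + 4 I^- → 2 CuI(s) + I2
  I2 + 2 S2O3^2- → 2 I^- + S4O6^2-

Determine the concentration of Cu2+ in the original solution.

n(S2O3^2-) = 0.01944 × 0.2425 = 4.714 × 10^-3 mol
n(I2) = n(S2O3^2-)/2 = 2.357 × 10^-3 mol
From the 2:1 ratio, n(Cu2+) in the aliquot = 2/1 × 2.357 × 10^-3 = 4.714 × 10^-3 mol
[Cu2+]_dilute = 4.714 × 10^-3 / 0.01997 = 0.2361 mol/L
[Cu2+]_original = 0.2361 × 250.0/20.06 = 2.942 mol/L

2.942 M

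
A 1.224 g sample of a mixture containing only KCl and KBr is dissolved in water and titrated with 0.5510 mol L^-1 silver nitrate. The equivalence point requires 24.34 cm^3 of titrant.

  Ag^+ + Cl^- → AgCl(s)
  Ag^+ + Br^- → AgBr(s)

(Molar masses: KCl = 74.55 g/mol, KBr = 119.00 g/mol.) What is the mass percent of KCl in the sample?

n(AgNO3) = 0.02434 × 0.5510 = 0.01341 mol
Let x = n(KCl), y = n(KBr).
Titrant: 1x + 1y = 0.01341;  mass: 74.55x + 119.00y = 1.224
Solving, x = 8.368 × 10^-3 mol, y = 5.044 × 10^-3 mol
mass of KCl = 8.368 × 10^-3 × 74.55 = 0.6238 g
% KCl = 0.6238 / 1.224 × 100 = 50.97 %

50.97 %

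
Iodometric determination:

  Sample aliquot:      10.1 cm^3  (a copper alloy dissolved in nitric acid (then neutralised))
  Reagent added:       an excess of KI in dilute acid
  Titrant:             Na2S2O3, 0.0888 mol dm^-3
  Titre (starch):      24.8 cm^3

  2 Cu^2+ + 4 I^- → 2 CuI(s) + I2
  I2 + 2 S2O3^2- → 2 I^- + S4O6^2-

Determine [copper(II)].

0.218 mol/L

n(S2O3^2-) = 0.0248 × 0.0888 = 2.20 × 10^-3 mol
n(I2) = n(S2O3^2-)/2 = 1.10 × 10^-3 mol
From the 2:1 ratio, n(Cu2+) in the aliquot = 2/1 × 1.10 × 10^-3 = 2.20 × 10^-3 mol
[Cu2+] = 2.20 × 10^-3 / 0.0101 = 0.218 mol/L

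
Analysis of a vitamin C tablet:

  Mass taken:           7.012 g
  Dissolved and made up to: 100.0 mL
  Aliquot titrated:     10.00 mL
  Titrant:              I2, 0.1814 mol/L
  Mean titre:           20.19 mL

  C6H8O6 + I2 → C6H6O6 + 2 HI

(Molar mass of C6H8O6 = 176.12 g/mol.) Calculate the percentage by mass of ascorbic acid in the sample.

n(I2) per titration = 0.02019 × 0.1814 = 3.662 × 10^-3 mol
n(C6H8O6) in each aliquot = 3.662 × 10^-3 mol (1:1 ratio)
n(C6H8O6) in the whole flask = 3.662 × 10^-3 × 100.0/10.00 = 0.03662 mol
mass of C6H8O6 = 0.03662 × 176.12 = 6.450 g
% C6H8O6 = 6.450 / 7.012 × 100 = 91.99 %

91.99 %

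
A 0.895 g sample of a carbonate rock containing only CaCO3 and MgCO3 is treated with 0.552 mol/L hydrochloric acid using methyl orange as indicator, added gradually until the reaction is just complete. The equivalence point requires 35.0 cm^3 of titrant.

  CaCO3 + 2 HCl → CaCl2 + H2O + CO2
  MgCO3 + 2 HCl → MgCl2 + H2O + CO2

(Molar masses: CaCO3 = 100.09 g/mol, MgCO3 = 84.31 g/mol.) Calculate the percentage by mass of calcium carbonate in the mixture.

n(HCl) = 0.0350 × 0.552 = 0.0193 mol
Let x = n(CaCO3), y = n(MgCO3).
Titrant: 2x + 2y = 0.0193;  mass: 100.09x + 84.31y = 0.895
Solving, x = 5.11 × 10^-3 mol, y = 4.55 × 10^-3 mol
mass of CaCO3 = 5.11 × 10^-3 × 100.09 = 0.511 g
% CaCO3 = 0.511 / 0.895 × 100 = 57.1 %

57.1 %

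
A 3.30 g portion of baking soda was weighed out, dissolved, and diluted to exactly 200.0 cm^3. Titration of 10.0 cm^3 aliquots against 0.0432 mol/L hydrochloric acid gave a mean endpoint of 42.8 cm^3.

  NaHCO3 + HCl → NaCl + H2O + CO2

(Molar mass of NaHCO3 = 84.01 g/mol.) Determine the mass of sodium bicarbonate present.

3.11 g

n(HCl) per titration = 0.0428 × 0.0432 = 1.85 × 10^-3 mol
n(NaHCO3) in each aliquot = 1.85 × 10^-3 mol (1:1 ratio)
n(NaHCO3) in the whole flask = 1.85 × 10^-3 × 200.0/10.0 = 0.0370 mol
mass of NaHCO3 = 0.0370 × 84.01 = 3.11 g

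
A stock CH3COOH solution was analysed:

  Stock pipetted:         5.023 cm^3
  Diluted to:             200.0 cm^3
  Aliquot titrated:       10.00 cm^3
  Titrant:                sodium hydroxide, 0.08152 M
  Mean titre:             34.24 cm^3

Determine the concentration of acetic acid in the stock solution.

CH3COOH + NaOH → CH3COONa + H2O
n(NaOH) = 0.03424 × 0.08152 = 2.791 × 10^-3 mol
n(CH3COOH) in the aliquot = 2.791 × 10^-3 mol (1:1 ratio)
[CH3COOH]_dilute = 2.791 × 10^-3 / 0.01000 = 0.2791 mol/L
Dilution factor = 200.0 / 5.023 = 39.82
[CH3COOH]_stock = 0.2791 × 39.82 = 11.11 mol/L

11.11 M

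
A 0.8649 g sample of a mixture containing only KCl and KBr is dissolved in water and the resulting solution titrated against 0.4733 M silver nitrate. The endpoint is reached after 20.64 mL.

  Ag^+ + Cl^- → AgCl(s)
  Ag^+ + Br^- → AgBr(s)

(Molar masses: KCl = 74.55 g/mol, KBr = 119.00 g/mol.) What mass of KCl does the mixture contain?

n(AgNO3) = 0.02064 × 0.4733 = 9.769 × 10^-3 mol
Let x = n(KCl), y = n(KBr).
Titrant: 1x + 1y = 9.769 × 10^-3;  mass: 74.55x + 119.00y = 0.8649
Solving, x = 6.695 × 10^-3 mol, y = 3.074 × 10^-3 mol
mass of KCl = 6.695 × 10^-3 × 74.55 = 0.4991 g

0.4991 g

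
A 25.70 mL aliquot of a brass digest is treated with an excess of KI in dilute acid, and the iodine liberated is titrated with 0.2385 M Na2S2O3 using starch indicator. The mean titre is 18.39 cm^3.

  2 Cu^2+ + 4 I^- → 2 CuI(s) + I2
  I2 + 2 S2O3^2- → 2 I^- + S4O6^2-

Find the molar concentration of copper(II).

n(S2O3^2-) = 0.01839 × 0.2385 = 4.386 × 10^-3 mol
n(I2) = n(S2O3^2-)/2 = 2.193 × 10^-3 mol
From the 2:1 ratio, n(Cu2+) in the aliquot = 2/1 × 2.193 × 10^-3 = 4.386 × 10^-3 mol
[Cu2+] = 4.386 × 10^-3 / 0.02570 = 0.1707 mol/L

0.1707 M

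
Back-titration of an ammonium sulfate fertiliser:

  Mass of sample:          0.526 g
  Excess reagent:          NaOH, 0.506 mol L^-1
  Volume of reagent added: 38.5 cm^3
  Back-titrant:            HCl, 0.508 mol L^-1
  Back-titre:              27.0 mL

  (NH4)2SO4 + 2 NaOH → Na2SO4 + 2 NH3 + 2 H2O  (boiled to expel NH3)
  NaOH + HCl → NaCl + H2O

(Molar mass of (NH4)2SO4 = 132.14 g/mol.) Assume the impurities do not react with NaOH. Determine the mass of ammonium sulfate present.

n(NaOH) added = 0.0385 × 0.506 = 0.0195 mol
n(HCl) used in back-titration = 0.0270 × 0.508 = 0.0137 mol
n(NaOH) left over = 0.0137 mol (1:1 ratio)
n(NaOH) consumed by analyte = 0.0195 − 0.0137 = 5.77 × 10^-3 mol
From the 1:2 ratio, n((NH4)2SO4) = 1/2 × 5.77 × 10^-3 = 2.88 × 10^-3 mol
mass of (NH4)2SO4 = 2.88 × 10^-3 × 132.14 = 0.381 g

0.381 g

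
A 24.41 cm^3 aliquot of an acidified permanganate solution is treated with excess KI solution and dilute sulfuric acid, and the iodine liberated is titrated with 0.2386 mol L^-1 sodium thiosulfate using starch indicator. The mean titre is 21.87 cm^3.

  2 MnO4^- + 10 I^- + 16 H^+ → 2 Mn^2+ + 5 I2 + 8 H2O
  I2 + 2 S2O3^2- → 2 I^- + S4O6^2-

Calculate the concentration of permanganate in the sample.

0.04275 mol/L

n(S2O3^2-) = 0.02187 × 0.2386 = 5.218 × 10^-3 mol
n(I2) = n(S2O3^2-)/2 = 2.609 × 10^-3 mol
From the 2:5 ratio, n(MnO4^-) in the aliquot = 2/5 × 2.609 × 10^-3 = 1.044 × 10^-3 mol
[MnO4^-] = 1.044 × 10^-3 / 0.02441 = 0.04275 mol/L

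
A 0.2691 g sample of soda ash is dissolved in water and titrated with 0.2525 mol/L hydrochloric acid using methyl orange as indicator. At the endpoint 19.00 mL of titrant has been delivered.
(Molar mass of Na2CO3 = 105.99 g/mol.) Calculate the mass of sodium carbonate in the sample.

Na2CO3 + 2 HCl → 2 NaCl + H2O + CO2
n(HCl) = 0.01900 L × 0.2525 mol/L = 4.798 × 10^-3 mol
From the 1:2 ratio, n(Na2CO3) = 1/2 × 4.798 × 10^-3 = 2.399 × 10^-3 mol
mass of Na2CO3 = 2.399 × 10^-3 × 105.99 g/mol = 0.2542 g

0.2542 g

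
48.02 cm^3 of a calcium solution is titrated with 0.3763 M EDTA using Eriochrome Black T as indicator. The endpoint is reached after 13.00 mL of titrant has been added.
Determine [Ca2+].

0.1019 M

Ca^2+ + EDTA^4- → [Ca(EDTA)]^2-
n(EDTA) = 0.01300 L × 0.3763 mol/L = 4.892 × 10^-3 mol
n(Ca2+) = 4.892 × 10^-3 mol (1:1 mole ratio)
[Ca2+] = 4.892 × 10^-3 mol / 0.04802 L = 0.1019 mol/L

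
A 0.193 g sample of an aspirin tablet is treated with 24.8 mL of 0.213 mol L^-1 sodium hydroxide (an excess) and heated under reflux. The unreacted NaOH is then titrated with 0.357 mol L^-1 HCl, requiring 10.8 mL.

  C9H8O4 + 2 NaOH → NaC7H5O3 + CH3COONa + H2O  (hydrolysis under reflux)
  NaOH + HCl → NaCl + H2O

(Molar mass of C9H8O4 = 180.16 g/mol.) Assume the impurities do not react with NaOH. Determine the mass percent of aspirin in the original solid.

66.6 %

n(NaOH) added = 0.0248 × 0.213 = 5.28 × 10^-3 mol
n(HCl) used in back-titration = 0.0108 × 0.357 = 3.86 × 10^-3 mol
n(NaOH) left over = 3.86 × 10^-3 mol (1:1 ratio)
n(NaOH) consumed by analyte = 5.28 × 10^-3 − 3.86 × 10^-3 = 1.43 × 10^-3 mol
From the 1:2 ratio, n(C9H8O4) = 1/2 × 1.43 × 10^-3 = 7.13 × 10^-4 mol
mass of C9H8O4 = 7.13 × 10^-4 × 180.16 = 0.129 g
% C9H8O4 = 0.129 / 0.193 × 100 = 66.6 %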